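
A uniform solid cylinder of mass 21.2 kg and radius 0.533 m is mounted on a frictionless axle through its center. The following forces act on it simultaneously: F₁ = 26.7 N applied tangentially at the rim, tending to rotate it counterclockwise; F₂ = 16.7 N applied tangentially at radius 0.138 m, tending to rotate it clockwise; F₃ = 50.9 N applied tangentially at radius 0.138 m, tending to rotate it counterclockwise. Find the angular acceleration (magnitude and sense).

I = ½MR² = (1/2)(21.2)(0.533)² = 3.011 kg·m².
Taking counterclockwise as positive: τ₁ = +(26.7)(0.533) = +14.23 N·m; τ₂ = −(16.7)(0.138) = −2.305 N·m; τ₃ = +(50.9)(0.138) = +7.024 N·m.
Net torque τ = 18.95 N·m.
α = τ/I = 18.95/3.011 = 6.293 rad/s².

α ≈ 6.29 rad/s², counterclockwise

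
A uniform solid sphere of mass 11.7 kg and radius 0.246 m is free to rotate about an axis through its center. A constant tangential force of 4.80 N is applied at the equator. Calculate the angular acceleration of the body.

α ≈ 4.17 rad/s²

I = (2/5)MR² = (2/5)(11.7)(0.246)² = 0.2832 kg·m².
τ = F R = (4.80)(0.246) = 1.181 N·m.
From τ = Iα: α = 1.181/0.2832 = 4.169 rad/s².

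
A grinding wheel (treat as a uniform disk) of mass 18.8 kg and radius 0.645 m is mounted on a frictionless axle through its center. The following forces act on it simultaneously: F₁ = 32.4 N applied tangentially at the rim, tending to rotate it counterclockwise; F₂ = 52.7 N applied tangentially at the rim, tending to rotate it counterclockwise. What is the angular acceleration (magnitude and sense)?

I = ½MR² = (1/2)(18.8)(0.645)² = 3.911 kg·m².
Taking counterclockwise as positive: τ₁ = +(32.4)(0.645) = +20.90 N·m; τ₂ = +(52.7)(0.645) = +33.99 N·m.
Net torque τ = 54.89 N·m.
α = τ/I = 54.89/3.911 = 14.04 rad/s².

α ≈ 14.0 rad/s², counterclockwise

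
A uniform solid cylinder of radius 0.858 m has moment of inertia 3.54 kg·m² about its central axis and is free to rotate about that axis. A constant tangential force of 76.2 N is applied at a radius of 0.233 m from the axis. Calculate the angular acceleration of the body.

τ = F·r = (76.2)(0.233) = 17.75 N·m.
Newton's second law for rotation, τ = Iα, gives α = τ/I = 17.75/3.540 = 5.015 rad/s².

α ≈ 5.02 rad/s²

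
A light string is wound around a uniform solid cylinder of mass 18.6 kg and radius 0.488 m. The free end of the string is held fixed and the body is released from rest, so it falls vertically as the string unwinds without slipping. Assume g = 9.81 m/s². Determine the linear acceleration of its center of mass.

Translation: Mg − T = Ma. Rotation about the center: TR = Iα with I = ½MR².
With a = αR: T = (I/R²)a = (1/2)M a, so Mg = (1 + 0.5000)Ma.
a = g/(1 + 0.5000) = 9.81/1.500 = 6.540 m/s².

a ≈ 6.54 m/s²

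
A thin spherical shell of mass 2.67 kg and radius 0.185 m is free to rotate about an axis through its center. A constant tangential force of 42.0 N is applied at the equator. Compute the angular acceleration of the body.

I = (2/3)MR² = (2/3)(2.67)(0.185)² = 0.06092 kg·m².
τ = F R = (42.0)(0.185) = 7.770 N·m.
Newton's second law for rotation, τ = Iα, gives α = τ/I = 7.770/0.06092 = 127.5 rad/s².

α ≈ 128 rad/s²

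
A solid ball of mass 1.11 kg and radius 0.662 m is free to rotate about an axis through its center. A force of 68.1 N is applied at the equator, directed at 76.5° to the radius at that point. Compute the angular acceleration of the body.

α ≈ 225 rad/s²

I = (2/5)MR² = (2/5)(1.11)(0.662)² = 0.1946 kg·m².
Only the tangential component produces torque: τ = F R sinθ = (68.1)(0.662) sin 76.5° = 43.84 N·m.
Newton's second law for rotation, τ = Iα, gives α = τ/I = 43.84/0.1946 = 225.3 rad/s².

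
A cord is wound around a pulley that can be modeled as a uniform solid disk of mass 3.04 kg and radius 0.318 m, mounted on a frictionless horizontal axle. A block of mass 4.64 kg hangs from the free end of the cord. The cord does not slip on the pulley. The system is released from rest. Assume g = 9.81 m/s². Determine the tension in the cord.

I = ½MR² = (1/2)(3.04)(0.318)² = 0.1537 kg·m².
Block: mg − T = ma. Pulley: TR = Iα. No-slip: a = αR, so T = (I/R²)a = 1.520·a.
Then mg = (m + 1.520)a, so a = (4.64)(9.81)/(4.64 + 1.520) = 7.389 m/s².
T = 1.520·a = 11.23 N.

T ≈ 11.2 N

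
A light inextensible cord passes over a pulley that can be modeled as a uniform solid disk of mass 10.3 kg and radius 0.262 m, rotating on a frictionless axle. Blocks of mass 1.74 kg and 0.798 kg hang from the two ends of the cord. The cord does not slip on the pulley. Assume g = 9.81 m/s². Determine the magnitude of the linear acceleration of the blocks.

I = ½MR² = (1/2)(10.3)(0.262)² = 0.3535 kg·m².
Heavier block: m₁g − T₁ = m₁a. Lighter block: T₂ − m₂g = m₂a.
Pulley: (T₁ − T₂)R = Iα = I(a/R), so T₁ − T₂ = (I/R²)a = (1/2)M_p a = 5.150·a.
Adding the three: (m₁ − m₂)g = (m₁ + m₂ + 5.150)a, so a = (1.74 − 0.798)(9.81)/(1.74 + 0.798 + 5.150) = 1.202 m/s².

a ≈ 1.20 m/s²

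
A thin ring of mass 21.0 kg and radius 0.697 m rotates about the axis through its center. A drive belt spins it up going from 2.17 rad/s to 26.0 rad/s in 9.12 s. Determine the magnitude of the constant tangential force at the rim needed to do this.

F ≈ 38.2 N

I = MR² = (21.0)(0.697)² = 10.20 kg·m².
α = Δω/Δt = (26.0 − 2.17)/9.12 = 2.613 rad/s².
The required torque is τ = Iα = (10.20)(2.613) = 26.66 N·m.
A tangential force at the rim gives τ = FR, so F = τ/R = 26.66/0.697 = 38.25 N.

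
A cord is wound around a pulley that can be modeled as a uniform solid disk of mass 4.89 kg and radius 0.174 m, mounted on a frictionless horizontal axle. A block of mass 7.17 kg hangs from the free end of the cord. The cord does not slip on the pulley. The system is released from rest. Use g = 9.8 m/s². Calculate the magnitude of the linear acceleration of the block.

a ≈ 7.31 m/s²

I = ½MR² = (1/2)(4.89)(0.174)² = 0.07402 kg·m².
Block: mg − T = ma. Pulley: TR = Iα. No-slip: a = αR, so T = (I/R²)a = 2.445·a.
Then mg = (m + 2.445)a, so a = (7.17)(9.8)/(7.17 + 2.445) = 7.308 m/s².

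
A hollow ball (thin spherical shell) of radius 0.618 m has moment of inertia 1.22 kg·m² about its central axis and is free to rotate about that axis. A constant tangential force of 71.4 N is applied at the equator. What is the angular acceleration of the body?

τ = F R = (71.4)(0.618) = 44.13 N·m.
From τ = Iα: α = 44.13/1.220 = 36.17 rad/s².

α ≈ 36.2 rad/s²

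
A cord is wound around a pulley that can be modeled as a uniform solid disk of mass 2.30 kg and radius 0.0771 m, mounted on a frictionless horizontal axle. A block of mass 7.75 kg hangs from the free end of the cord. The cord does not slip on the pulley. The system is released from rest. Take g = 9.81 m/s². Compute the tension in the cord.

T ≈ 9.82 N

I = ½MR² = (1/2)(2.30)(0.0771)² = 0.006836 kg·m².
Block: mg − T = ma. Pulley: TR = Iα. No-slip: a = αR, so T = (I/R²)a = 1.150·a.
Then mg = (m + 1.150)a, so a = (7.75)(9.81)/(7.75 + 1.150) = 8.542 m/s².
T = 1.150·a = 9.824 N.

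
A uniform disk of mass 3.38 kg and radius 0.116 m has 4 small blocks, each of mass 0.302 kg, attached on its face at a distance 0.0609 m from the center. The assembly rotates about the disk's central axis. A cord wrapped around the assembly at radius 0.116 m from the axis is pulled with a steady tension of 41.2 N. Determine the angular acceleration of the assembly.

I_disk = ½MR² = ½(3.38)(0.116)² = 0.02274 kg·m².
I_blocks = 4·m·r² = 4(0.302)(0.0609)² = 0.004480 kg·m².
Total I = 0.02722 kg·m².
τ = F r = (41.2)(0.116) = 4.779 N·m.
α = τ/I = 4.779/0.02722 = 175.6 rad/s².

α ≈ 176 rad/s²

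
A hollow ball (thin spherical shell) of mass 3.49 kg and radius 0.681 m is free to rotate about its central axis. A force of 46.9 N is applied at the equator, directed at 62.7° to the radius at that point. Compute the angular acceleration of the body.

α ≈ 26.3 rad/s²

I = (2/3)MR² = (2/3)(3.49)(0.681)² = 1.079 kg·m².
Only the tangential component produces torque: τ = F R sinθ = (46.9)(0.681) sin 62.7° = 28.38 N·m.
From τ = Iα: α = 28.38/1.079 = 26.30 rad/s².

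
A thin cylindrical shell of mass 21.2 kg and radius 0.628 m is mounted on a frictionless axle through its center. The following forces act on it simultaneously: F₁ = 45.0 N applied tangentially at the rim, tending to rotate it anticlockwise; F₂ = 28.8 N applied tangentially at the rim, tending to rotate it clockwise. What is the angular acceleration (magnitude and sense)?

α ≈ 1.22 rad/s², anticlockwise

I = MR² = (21.2)(0.628)² = 8.361 kg·m².
Taking anticlockwise as positive: τ₁ = +(45.0)(0.628) = +28.26 N·m; τ₂ = −(28.8)(0.628) = −18.09 N·m.
Net torque τ = 10.17 N·m.
α = τ/I = 10.17/8.361 = 1.217 rad/s².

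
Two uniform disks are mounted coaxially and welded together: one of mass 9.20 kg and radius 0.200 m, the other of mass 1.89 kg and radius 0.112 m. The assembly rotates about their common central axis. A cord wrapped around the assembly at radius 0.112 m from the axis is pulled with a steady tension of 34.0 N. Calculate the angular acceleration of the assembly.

α ≈ 19.4 rad/s²

I = ½M₁R₁² + ½M₂R₂² = ½(9.20)(0.200)² + ½(1.89)(0.112)² = 0.1959 kg·m².
τ = F r = (34.0)(0.112) = 3.808 N·m.
α = τ/I = 3.808/0.1959 = 19.44 rad/s².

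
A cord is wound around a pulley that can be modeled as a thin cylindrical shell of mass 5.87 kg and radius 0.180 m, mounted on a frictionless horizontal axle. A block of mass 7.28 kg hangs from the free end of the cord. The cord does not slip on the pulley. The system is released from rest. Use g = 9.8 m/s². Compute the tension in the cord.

I = MR² = (5.87)(0.180)² = 0.1902 kg·m².
Block: mg − T = ma. Pulley: TR = Iα. No-slip: a = αR, so T = (I/R²)a = 5.870·a.
Then mg = (m + 5.870)a, so a = (7.28)(9.8)/(7.28 + 5.870) = 5.425 m/s².
T = 5.870·a = 31.85 N.

T ≈ 31.8 N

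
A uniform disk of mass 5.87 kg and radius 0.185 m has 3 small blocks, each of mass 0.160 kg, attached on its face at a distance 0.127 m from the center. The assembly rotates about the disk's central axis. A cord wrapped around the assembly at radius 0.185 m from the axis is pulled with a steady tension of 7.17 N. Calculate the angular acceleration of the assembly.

α ≈ 12.3 rad/s²

I_disk = ½MR² = ½(5.87)(0.185)² = 0.1005 kg·m².
I_blocks = 3·m·r² = 3(0.160)(0.127)² = 0.007742 kg·m².
Total I = 0.1082 kg·m².
τ = F r = (7.17)(0.185) = 1.326 N·m.
α = τ/I = 1.326/0.1082 = 12.26 rad/s².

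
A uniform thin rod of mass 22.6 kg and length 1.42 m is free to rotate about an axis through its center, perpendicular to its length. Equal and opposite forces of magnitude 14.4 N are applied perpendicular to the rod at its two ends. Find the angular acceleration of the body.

α ≈ 5.38 rad/s²

I = (1/12)ML² = (1/12)(22.6)(1.42)² = 3.798 kg·m².
The couple gives τ = F·(L/2) + F·(L/2) = F L = (14.4)(1.42) = 20.45 N·m.
Newton's second law for rotation, τ = Iα, gives α = τ/I = 20.45/3.798 = 5.385 rad/s².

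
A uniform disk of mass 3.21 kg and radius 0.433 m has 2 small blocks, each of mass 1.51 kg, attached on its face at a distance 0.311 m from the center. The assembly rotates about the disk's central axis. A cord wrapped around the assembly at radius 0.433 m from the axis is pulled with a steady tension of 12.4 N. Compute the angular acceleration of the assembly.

I_disk = ½MR² = ½(3.21)(0.433)² = 0.3009 kg·m².
I_blocks = 2·m·r² = 2(1.51)(0.311)² = 0.2921 kg·m².
Total I = 0.5930 kg·m².
τ = F r = (12.4)(0.433) = 5.369 N·m.
α = τ/I = 5.369/0.5930 = 9.054 rad/s².

α ≈ 9.05 rad/s²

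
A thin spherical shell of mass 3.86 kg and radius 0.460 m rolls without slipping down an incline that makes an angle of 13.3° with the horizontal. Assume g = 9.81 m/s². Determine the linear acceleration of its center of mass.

Translation along the incline: Mg sinθ − f = Ma.
Rotation about the center: fR = Iα with I = (2/3)MR². No-slip gives a = αR, so f = (I/R²)a = (2/3)M a.
Substituting: Mg sinθ = (1 + 0.6667)Ma, so a = g sinθ/(1 + 0.6667) = (9.81) sin 13.3° / 1.667 = 1.354 m/s².

a ≈ 1.35 m/s²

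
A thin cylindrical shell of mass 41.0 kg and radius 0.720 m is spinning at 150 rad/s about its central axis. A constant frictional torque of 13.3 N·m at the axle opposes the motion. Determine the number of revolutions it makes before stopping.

I = MR² = (41.0)(0.720)² = 21.25 kg·m².
The net torque has magnitude 13.3 N·m, opposing ω.
|α| = τ/I = 13.30/21.25 = 0.6258 rad/s² (deceleration).
ω² = ω₀² − 2|α|θ with ω = 0 ⇒ θ = ω₀²/(2|α|) = 17980 rad = 2861 rev.

≈ 2860 revolutions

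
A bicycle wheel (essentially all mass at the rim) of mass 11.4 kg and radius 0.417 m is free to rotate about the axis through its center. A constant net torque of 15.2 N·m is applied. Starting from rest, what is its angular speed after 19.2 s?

ω ≈ 147 rad/s

I = MR² = (11.4)(0.417)² = 1.982 kg·m².
α = τ/I = 15.2/1.982 = 7.668 rad/s².
ω = ω₀ + αt = 0 + (7.668)(19.2) = 147.2 rad/s.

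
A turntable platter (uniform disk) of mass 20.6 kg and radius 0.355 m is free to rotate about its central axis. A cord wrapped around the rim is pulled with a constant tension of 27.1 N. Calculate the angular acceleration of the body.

α ≈ 7.41 rad/s²

I = ½MR² = (1/2)(20.6)(0.355)² = 1.298 kg·m².
τ = F R = (27.1)(0.355) = 9.620 N·m.
Newton's second law for rotation, τ = Iα, gives α = τ/I = 9.620/1.298 = 7.411 rad/s².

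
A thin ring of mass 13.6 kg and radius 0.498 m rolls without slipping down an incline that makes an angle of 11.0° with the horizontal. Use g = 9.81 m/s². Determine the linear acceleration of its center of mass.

a ≈ 0.936 m/s²

Translation along the incline: Mg sinθ − f = Ma.
Rotation about the center: fR = Iα with I = MR². No-slip gives a = αR, so f = (I/R²)a = M a.
Substituting: Mg sinθ = (1 + 1.000)Ma, so a = g sinθ/(1 + 1.000) = (9.81) sin 11.0° / 2.000 = 0.9359 m/s².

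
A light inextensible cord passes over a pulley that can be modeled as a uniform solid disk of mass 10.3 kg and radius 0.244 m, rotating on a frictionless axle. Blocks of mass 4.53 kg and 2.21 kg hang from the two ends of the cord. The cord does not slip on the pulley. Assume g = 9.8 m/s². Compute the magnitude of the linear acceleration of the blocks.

I = ½MR² = (1/2)(10.3)(0.244)² = 0.3066 kg·m².
Heavier block: m₁g − T₁ = m₁a. Lighter block: T₂ − m₂g = m₂a.
Pulley: (T₁ − T₂)R = Iα = I(a/R), so T₁ − T₂ = (I/R²)a = (1/2)M_p a = 5.150·a.
Adding the three: (m₁ − m₂)g = (m₁ + m₂ + 5.150)a, so a = (4.53 − 2.21)(9.8)/(4.53 + 2.21 + 5.150) = 1.912 m/s².

a ≈ 1.91 m/s²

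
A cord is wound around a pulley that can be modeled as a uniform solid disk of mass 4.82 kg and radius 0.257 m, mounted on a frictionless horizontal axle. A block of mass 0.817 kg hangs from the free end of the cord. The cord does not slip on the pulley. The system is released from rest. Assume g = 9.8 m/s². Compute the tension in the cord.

I = ½MR² = (1/2)(4.82)(0.257)² = 0.1592 kg·m².
Block: mg − T = ma. Pulley: TR = Iα. No-slip: a = αR, so T = (I/R²)a = 2.410·a.
Then mg = (m + 2.410)a, so a = (0.817)(9.8)/(0.817 + 2.410) = 2.481 m/s².
T = 2.410·a = 5.980 N.

T ≈ 5.98 N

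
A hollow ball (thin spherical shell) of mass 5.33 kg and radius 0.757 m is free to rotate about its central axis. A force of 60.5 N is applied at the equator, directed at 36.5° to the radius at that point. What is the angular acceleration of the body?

α ≈ 13.4 rad/s²

I = (2/3)MR² = (2/3)(5.33)(0.757)² = 2.036 kg·m².
Only the tangential component produces torque: τ = F R sinθ = (60.5)(0.757) sin 36.5° = 27.24 N·m.
Newton's second law for rotation, τ = Iα, gives α = τ/I = 27.24/2.036 = 13.38 rad/s².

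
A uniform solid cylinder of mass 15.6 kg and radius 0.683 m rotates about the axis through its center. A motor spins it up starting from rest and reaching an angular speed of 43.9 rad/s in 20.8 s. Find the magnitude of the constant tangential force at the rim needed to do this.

I = ½MR² = (1/2)(15.6)(0.683)² = 3.639 kg·m².
α = Δω/Δt = (43.9 − 0)/20.8 = 2.111 rad/s².
The required torque is τ = Iα = (3.639)(2.111) = 7.680 N·m.
A tangential force at the rim gives τ = FR, so F = τ/R = 7.680/0.683 = 11.24 N.

F ≈ 11.2 N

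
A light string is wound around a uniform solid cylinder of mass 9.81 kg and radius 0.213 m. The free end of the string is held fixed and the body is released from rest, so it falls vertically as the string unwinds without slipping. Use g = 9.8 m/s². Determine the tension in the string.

Translation: Mg − T = Ma. Rotation about the center: TR = Iα with I = ½MR².
With a = αR: T = (I/R²)a = (1/2)M a, so Mg = (1 + 0.5000)Ma.
a = g/(1 + 0.5000) = 9.8/1.500 = 6.533 m/s².
T = 0.5000·M·a = (0.5000)(9.81)(6.533) = 32.05 N.

T ≈ 32.0 N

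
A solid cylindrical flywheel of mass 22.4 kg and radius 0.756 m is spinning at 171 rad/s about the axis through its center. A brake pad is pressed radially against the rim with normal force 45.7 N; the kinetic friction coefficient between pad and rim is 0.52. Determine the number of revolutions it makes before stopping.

I = ½MR² = (1/2)(22.4)(0.756)² = 6.401 kg·m².
Friction force f = μN = (0.52)(45.7) = 23.76 N at the rim; torque magnitude τ = fR = 17.97 N·m, opposing ω.
|α| = τ/I = 17.97/6.401 = 2.807 rad/s² (deceleration).
ω² = ω₀² − 2|α|θ with ω = 0 ⇒ θ = ω₀²/(2|α|) = 5209 rad = 829.1 rev.

≈ 829 revolutions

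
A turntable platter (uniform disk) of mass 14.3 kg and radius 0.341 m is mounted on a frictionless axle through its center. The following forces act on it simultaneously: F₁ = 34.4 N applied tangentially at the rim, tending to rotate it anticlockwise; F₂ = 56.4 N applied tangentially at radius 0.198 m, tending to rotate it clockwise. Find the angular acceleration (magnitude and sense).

I = ½MR² = (1/2)(14.3)(0.341)² = 0.8314 kg·m².
Taking anticlockwise as positive: τ₁ = +(34.4)(0.341) = +11.73 N·m; τ₂ = −(56.4)(0.198) = −11.17 N·m.
Net torque τ = 0.5632 N·m.
α = τ/I = 0.5632/0.8314 = 0.6774 rad/s².

α ≈ 0.677 rad/s², anticlockwise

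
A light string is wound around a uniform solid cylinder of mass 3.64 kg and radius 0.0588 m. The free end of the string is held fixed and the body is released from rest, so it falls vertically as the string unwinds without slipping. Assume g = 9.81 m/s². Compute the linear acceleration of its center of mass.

Translation: Mg − T = Ma. Rotation about the center: TR = Iα with I = ½MR².
With a = αR: T = (I/R²)a = (1/2)M a, so Mg = (1 + 0.5000)Ma.
a = g/(1 + 0.5000) = 9.81/1.500 = 6.540 m/s².

a ≈ 6.54 m/s²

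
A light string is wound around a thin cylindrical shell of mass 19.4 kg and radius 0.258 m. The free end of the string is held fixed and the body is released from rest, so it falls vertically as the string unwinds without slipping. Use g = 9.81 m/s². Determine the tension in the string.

Translation: Mg − T = Ma. Rotation about the center: TR = Iα with I = MR².
With a = αR: T = (I/R²)a = M a, so Mg = (1 + 1.000)Ma.
a = g/(1 + 1.000) = 9.81/2.000 = 4.905 m/s².
T = 1.000·M·a = (1.000)(19.4)(4.905) = 95.16 N.

T ≈ 95.2 N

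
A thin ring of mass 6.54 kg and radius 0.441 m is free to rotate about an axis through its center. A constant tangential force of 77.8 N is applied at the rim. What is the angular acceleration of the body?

α ≈ 27.0 rad/s²

I = MR² = (6.54)(0.441)² = 1.272 kg·m².
τ = F R = (77.8)(0.441) = 34.31 N·m.
Newton's second law for rotation, τ = Iα, gives α = τ/I = 34.31/1.272 = 26.98 rad/s².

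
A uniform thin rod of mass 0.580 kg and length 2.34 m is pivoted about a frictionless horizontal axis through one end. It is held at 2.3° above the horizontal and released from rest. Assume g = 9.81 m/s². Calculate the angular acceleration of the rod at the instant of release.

α ≈ 6.28 rad/s²

About the pivot, I = (1/3)ML² = (1/3)(0.580)(2.34)² = 1.059 kg·m².
The weight acts at the center, a distance L/2 = 1.170 m from the pivot; τ = Mg(L/2) cos 2.3° = 6.652 N·m.
α = τ/I = 6.652/1.059 = 6.283 rad/s².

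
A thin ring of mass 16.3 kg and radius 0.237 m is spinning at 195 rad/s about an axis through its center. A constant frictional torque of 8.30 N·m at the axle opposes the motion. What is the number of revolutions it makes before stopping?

≈ 334 revolutions

I = MR² = (16.3)(0.237)² = 0.9156 kg·m².
The net torque has magnitude 8.30 N·m, opposing ω.
|α| = τ/I = 8.300/0.9156 = 9.066 rad/s² (deceleration).
ω² = ω₀² − 2|α|θ with ω = 0 ⇒ θ = ω₀²/(2|α|) = 2097 rad = 333.8 rev.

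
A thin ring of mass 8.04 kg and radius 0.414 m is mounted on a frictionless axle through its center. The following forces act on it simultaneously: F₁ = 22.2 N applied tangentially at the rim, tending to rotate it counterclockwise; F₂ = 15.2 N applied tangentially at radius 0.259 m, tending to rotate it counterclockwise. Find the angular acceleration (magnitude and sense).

α ≈ 9.53 rad/s², counterclockwise

I = MR² = (8.04)(0.414)² = 1.378 kg·m².
Taking counterclockwise as positive: τ₁ = +(22.2)(0.414) = +9.191 N·m; τ₂ = +(15.2)(0.259) = +3.937 N·m.
Net torque τ = 13.13 N·m.
α = τ/I = 13.13/1.378 = 9.526 rad/s².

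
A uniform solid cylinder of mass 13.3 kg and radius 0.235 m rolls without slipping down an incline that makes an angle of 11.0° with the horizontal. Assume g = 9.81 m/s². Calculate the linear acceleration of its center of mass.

a ≈ 1.25 m/s²

Translation along the incline: Mg sinθ − f = Ma.
Rotation about the center: fR = Iα with I = ½MR². No-slip gives a = αR, so f = (I/R²)a = (1/2)M a.
Substituting: Mg sinθ = (1 + 0.5000)Ma, so a = g sinθ/(1 + 0.5000) = (9.81) sin 11.0° / 1.500 = 1.248 m/s².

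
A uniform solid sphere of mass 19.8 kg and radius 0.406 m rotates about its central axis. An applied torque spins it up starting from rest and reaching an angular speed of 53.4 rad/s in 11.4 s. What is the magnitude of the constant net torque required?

τ ≈ 6.12 N·m

I = (2/5)MR² = (2/5)(19.8)(0.406)² = 1.306 kg·m².
α = Δω/Δt = (53.4 − 0)/11.4 = 4.684 rad/s².
τ = Iα = (1.306)(4.684) = 6.115 N·m.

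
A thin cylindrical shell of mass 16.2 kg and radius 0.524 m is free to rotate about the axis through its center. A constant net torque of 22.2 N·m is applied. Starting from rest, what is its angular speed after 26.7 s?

ω ≈ 133 rad/s

I = MR² = (16.2)(0.524)² = 4.448 kg·m².
α = τ/I = 22.2/4.448 = 4.991 rad/s².
ω = ω₀ + αt = 0 + (4.991)(26.7) = 133.3 rad/s.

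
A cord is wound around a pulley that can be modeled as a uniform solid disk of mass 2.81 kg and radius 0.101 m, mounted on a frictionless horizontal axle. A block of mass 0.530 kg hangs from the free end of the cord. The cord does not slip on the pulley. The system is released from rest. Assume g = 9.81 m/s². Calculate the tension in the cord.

I = ½MR² = (1/2)(2.81)(0.101)² = 0.01433 kg·m².
Block: mg − T = ma. Pulley: TR = Iα. No-slip: a = αR, so T = (I/R²)a = 1.405·a.
Then mg = (m + 1.405)a, so a = (0.530)(9.81)/(0.530 + 1.405) = 2.687 m/s².
T = 1.405·a = 3.775 N.

T ≈ 3.78 N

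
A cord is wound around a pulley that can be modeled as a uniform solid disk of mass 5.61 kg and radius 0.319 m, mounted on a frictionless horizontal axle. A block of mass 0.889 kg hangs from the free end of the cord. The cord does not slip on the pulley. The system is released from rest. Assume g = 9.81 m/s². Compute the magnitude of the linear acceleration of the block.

I = ½MR² = (1/2)(5.61)(0.319)² = 0.2854 kg·m².
Block: mg − T = ma. Pulley: TR = Iα. No-slip: a = αR, so T = (I/R²)a = 2.805·a.
Then mg = (m + 2.805)a, so a = (0.889)(9.81)/(0.889 + 2.805) = 2.361 m/s².

a ≈ 2.36 m/s²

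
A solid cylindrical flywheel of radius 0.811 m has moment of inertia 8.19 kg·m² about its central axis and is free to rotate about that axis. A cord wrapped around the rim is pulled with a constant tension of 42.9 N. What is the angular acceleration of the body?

τ = F R = (42.9)(0.811) = 34.79 N·m.
Newton's second law for rotation, τ = Iα, gives α = τ/I = 34.79/8.190 = 4.248 rad/s².

α ≈ 4.25 rad/s²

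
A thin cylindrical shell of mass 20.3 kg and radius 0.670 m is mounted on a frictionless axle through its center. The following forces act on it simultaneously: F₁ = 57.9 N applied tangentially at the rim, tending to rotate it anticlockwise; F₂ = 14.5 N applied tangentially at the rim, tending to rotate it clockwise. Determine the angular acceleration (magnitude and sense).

α ≈ 3.19 rad/s², anticlockwise

I = MR² = (20.3)(0.670)² = 9.113 kg·m².
Taking anticlockwise as positive: τ₁ = +(57.9)(0.670) = +38.79 N·m; τ₂ = −(14.5)(0.670) = −9.715 N·m.
Net torque τ = 29.08 N·m.
α = τ/I = 29.08/9.113 = 3.191 rad/s².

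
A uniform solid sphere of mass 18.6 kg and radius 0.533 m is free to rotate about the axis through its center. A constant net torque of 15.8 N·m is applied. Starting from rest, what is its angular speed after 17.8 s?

I = (2/5)MR² = (2/5)(18.6)(0.533)² = 2.114 kg·m².
α = τ/I = 15.8/2.114 = 7.475 rad/s².
ω = ω₀ + αt = 0 + (7.475)(17.8) = 133.1 rad/s.

ω ≈ 133 rad/s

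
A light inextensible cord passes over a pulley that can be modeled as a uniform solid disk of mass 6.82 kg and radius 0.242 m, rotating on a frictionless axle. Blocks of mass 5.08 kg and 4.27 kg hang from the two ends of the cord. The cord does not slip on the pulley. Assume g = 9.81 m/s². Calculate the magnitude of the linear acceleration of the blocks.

I = ½MR² = (1/2)(6.82)(0.242)² = 0.1997 kg·m².
Heavier block: m₁g − T₁ = m₁a. Lighter block: T₂ − m₂g = m₂a.
Pulley: (T₁ − T₂)R = Iα = I(a/R), so T₁ − T₂ = (I/R²)a = (1/2)M_p a = 3.410·a.
Adding the three: (m₁ − m₂)g = (m₁ + m₂ + 3.410)a, so a = (5.08 − 4.27)(9.81)/(5.08 + 4.27 + 3.410) = 0.6227 m/s².

a ≈ 0.623 m/s²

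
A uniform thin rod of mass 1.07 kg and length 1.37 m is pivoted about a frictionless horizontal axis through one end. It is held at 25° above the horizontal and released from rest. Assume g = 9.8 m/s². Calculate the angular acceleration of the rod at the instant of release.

α ≈ 9.72 rad/s²

About the pivot, I = (1/3)ML² = (1/3)(1.07)(1.37)² = 0.6694 kg·m².
The weight acts at the center, a distance L/2 = 0.6850 m from the pivot; τ = Mg(L/2) cos 25° = 6.510 N·m.
α = τ/I = 6.510/0.6694 = 9.725 rad/s².
(Equivalently α = (3g/(2L)) cos 25° = 9.725 rad/s².)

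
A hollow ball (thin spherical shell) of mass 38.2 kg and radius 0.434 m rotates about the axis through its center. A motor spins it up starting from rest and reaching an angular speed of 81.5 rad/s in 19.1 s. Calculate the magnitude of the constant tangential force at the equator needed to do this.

F ≈ 47.2 N

I = (2/3)MR² = (2/3)(38.2)(0.434)² = 4.797 kg·m².
α = Δω/Δt = (81.5 − 0)/19.1 = 4.267 rad/s².
The required torque is τ = Iα = (4.797)(4.267) = 20.47 N·m.
A tangential force at the equator gives τ = FR, so F = τ/R = 20.47/0.434 = 47.16 N.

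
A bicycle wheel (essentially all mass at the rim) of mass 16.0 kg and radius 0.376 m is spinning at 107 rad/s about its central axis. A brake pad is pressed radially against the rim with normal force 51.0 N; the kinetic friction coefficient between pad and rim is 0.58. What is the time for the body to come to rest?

I = MR² = (16.0)(0.376)² = 2.262 kg·m².
Friction force f = μN = (0.58)(51.0) = 29.58 N at the rim; torque magnitude τ = fR = 11.12 N·m, opposing ω.
|α| = τ/I = 11.12/2.262 = 4.917 rad/s² (deceleration).
0 = ω₀ − |α|t ⇒ t = ω₀/|α| = 107/4.917 = 21.76 s.

t ≈ 21.8 s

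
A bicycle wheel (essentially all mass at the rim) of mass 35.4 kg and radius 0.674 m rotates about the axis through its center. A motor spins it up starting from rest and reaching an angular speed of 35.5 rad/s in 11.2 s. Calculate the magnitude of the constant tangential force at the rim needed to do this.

F ≈ 75.6 N

I = MR² = (35.4)(0.674)² = 16.08 kg·m².
α = Δω/Δt = (35.5 − 0)/11.2 = 3.170 rad/s².
The required torque is τ = Iα = (16.08)(3.170) = 50.97 N·m.
A tangential force at the rim gives τ = FR, so F = τ/R = 50.97/0.674 = 75.63 N.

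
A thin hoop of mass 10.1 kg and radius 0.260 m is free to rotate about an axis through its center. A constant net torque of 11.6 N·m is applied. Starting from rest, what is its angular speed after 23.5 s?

I = MR² = (10.1)(0.260)² = 0.6828 kg·m².
α = τ/I = 11.6/0.6828 = 16.99 rad/s².
ω = ω₀ + αt = 0 + (16.99)(23.5) = 399.3 rad/s.

ω ≈ 399 rad/s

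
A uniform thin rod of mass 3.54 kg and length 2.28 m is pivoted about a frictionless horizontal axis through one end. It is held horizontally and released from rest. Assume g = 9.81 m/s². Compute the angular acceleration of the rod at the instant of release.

α ≈ 6.45 rad/s²

About the pivot, I = (1/3)ML² = (1/3)(3.54)(2.28)² = 6.134 kg·m².
The weight acts at the center, a distance L/2 = 1.140 m from the pivot; τ = Mg(L/2) = 39.59 N·m.
α = τ/I = 39.59/6.134 = 6.454 rad/s².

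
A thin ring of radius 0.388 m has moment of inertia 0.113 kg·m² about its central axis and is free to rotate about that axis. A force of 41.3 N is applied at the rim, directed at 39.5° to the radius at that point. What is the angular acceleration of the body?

α ≈ 90.2 rad/s²

Only the tangential component produces torque: τ = F R sinθ = (41.3)(0.388) sin 39.5° = 10.19 N·m.
From τ = Iα: α = 10.19/0.1130 = 90.20 rad/s².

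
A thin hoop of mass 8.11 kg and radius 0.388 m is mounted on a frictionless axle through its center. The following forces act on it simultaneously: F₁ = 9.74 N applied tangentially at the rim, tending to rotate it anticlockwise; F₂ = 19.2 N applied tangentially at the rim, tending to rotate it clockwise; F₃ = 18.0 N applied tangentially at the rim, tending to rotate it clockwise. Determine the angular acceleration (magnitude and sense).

α ≈ 8.73 rad/s², clockwise

I = MR² = (8.11)(0.388)² = 1.221 kg·m².
Taking anticlockwise as positive: τ₁ = +(9.74)(0.388) = +3.779 N·m; τ₂ = −(19.2)(0.388) = −7.450 N·m; τ₃ = −(18.0)(0.388) = −6.984 N·m.
Net torque τ = -10.65 N·m.
α = τ/I = -10.65/1.221 = -8.727 rad/s².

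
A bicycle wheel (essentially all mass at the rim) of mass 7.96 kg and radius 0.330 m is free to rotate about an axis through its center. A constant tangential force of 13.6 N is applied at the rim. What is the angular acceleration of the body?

α ≈ 5.18 rad/s²

I = MR² = (7.96)(0.330)² = 0.8668 kg·m².
τ = F R = (13.6)(0.330) = 4.488 N·m.
From τ = Iα: α = 4.488/0.8668 = 5.177 rad/s².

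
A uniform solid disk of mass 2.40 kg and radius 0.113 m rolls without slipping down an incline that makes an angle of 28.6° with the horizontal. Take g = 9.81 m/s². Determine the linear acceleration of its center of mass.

a ≈ 3.13 m/s²

Translation along the incline: Mg sinθ − f = Ma.
Rotation about the center: fR = Iα with I = ½MR². No-slip gives a = αR, so f = (I/R²)a = (1/2)M a.
Substituting: Mg sinθ = (1 + 0.5000)Ma, so a = g sinθ/(1 + 0.5000) = (9.81) sin 28.6° / 1.500 = 3.131 m/s².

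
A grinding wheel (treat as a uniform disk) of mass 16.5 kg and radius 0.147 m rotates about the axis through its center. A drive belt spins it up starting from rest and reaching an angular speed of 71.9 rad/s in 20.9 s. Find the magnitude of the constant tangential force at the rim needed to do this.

I = ½MR² = (1/2)(16.5)(0.147)² = 0.1783 kg·m².
α = Δω/Δt = (71.9 − 0)/20.9 = 3.440 rad/s².
The required torque is τ = Iα = (0.1783)(3.440) = 0.6133 N·m.
A tangential force at the rim gives τ = FR, so F = τ/R = 0.6133/0.147 = 4.172 N.

F ≈ 4.17 N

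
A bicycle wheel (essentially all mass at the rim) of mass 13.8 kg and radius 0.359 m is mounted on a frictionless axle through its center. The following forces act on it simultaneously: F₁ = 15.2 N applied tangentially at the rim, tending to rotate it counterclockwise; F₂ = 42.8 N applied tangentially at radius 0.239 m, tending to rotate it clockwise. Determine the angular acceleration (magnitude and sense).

α ≈ 2.68 rad/s², clockwise

I = MR² = (13.8)(0.359)² = 1.779 kg·m².
Taking counterclockwise as positive: τ₁ = +(15.2)(0.359) = +5.457 N·m; τ₂ = −(42.8)(0.239) = −10.23 N·m.
Net torque τ = -4.772 N·m.
α = τ/I = -4.772/1.779 = -2.683 rad/s².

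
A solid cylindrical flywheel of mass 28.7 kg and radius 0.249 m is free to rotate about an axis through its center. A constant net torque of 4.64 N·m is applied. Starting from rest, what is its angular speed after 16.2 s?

I = ½MR² = (1/2)(28.7)(0.249)² = 0.8897 kg·m².
α = τ/I = 4.64/0.8897 = 5.215 rad/s².
ω = ω₀ + αt = 0 + (5.215)(16.2) = 84.49 rad/s.

ω ≈ 84.5 rad/s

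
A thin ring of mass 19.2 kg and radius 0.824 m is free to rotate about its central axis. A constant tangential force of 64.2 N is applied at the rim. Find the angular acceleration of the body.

α ≈ 4.06 rad/s²

I = MR² = (19.2)(0.824)² = 13.04 kg·m².
τ = F R = (64.2)(0.824) = 52.90 N·m.
Newton's second law for rotation, τ = Iα, gives α = τ/I = 52.90/13.04 = 4.058 rad/s².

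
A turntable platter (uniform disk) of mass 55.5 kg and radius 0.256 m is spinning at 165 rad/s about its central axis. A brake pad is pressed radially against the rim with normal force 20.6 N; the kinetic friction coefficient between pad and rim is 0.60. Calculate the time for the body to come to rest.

t ≈ 94.8 s

I = ½MR² = (1/2)(55.5)(0.256)² = 1.819 kg·m².
Friction force f = μN = (0.60)(20.6) = 12.36 N at the rim; torque magnitude τ = fR = 3.164 N·m, opposing ω.
|α| = τ/I = 3.164/1.819 = 1.740 rad/s² (deceleration).
0 = ω₀ − |α|t ⇒ t = ω₀/|α| = 165/1.740 = 94.83 s.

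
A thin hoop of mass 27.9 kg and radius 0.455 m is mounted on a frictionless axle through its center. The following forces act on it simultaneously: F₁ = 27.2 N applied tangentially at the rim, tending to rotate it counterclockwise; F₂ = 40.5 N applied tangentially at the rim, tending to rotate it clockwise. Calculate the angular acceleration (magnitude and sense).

α ≈ 1.05 rad/s², clockwise

I = MR² = (27.9)(0.455)² = 5.776 kg·m².
Taking counterclockwise as positive: τ₁ = +(27.2)(0.455) = +12.38 N·m; τ₂ = −(40.5)(0.455) = −18.43 N·m.
Net torque τ = -6.052 N·m.
α = τ/I = -6.052/5.776 = -1.048 rad/s².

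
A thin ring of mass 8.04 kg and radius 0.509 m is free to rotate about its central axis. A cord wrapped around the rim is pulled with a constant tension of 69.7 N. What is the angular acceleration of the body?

I = MR² = (8.04)(0.509)² = 2.083 kg·m².
τ = F R = (69.7)(0.509) = 35.48 N·m.
From τ = Iα: α = 35.48/2.083 = 17.03 rad/s².

α ≈ 17.0 rad/s²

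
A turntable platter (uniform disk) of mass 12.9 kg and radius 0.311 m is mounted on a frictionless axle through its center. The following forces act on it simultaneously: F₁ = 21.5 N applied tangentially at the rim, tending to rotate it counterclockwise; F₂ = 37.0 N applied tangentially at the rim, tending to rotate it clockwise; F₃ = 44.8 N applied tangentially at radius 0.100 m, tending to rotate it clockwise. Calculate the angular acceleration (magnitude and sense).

I = ½MR² = (1/2)(12.9)(0.311)² = 0.6239 kg·m².
Taking counterclockwise as positive: τ₁ = +(21.5)(0.311) = +6.686 N·m; τ₂ = −(37.0)(0.311) = −11.51 N·m; τ₃ = −(44.8)(0.100) = −4.480 N·m.
Net torque τ = -9.300 N·m.
α = τ/I = -9.300/0.6239 = -14.91 rad/s².

α ≈ 14.9 rad/s², clockwise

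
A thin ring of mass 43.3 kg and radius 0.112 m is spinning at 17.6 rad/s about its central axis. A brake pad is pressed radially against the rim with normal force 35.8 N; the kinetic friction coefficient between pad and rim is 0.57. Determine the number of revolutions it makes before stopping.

I = MR² = (43.3)(0.112)² = 0.5432 kg·m².
Friction force f = μN = (0.57)(35.8) = 20.41 N at the rim; torque magnitude τ = fR = 2.285 N·m, opposing ω.
|α| = τ/I = 2.285/0.5432 = 4.208 rad/s² (deceleration).
ω² = ω₀² − 2|α|θ with ω = 0 ⇒ θ = ω₀²/(2|α|) = 36.81 rad = 5.858 rev.

≈ 5.86 revolutions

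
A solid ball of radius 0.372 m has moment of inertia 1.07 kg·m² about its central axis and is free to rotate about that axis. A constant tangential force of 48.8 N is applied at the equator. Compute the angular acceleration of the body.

α ≈ 17.0 rad/s²

τ = F R = (48.8)(0.372) = 18.15 N·m.
Newton's second law for rotation, τ = Iα, gives α = τ/I = 18.15/1.070 = 16.97 rad/s².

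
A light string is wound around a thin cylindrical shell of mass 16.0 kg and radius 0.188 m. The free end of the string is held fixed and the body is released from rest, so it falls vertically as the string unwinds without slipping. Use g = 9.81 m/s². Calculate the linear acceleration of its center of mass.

a ≈ 4.91 m/s²

Translation: Mg − T = Ma. Rotation about the center: TR = Iα with I = MR².
With a = αR: T = (I/R²)a = M a, so Mg = (1 + 1.000)Ma.
a = g/(1 + 1.000) = 9.81/2.000 = 4.905 m/s².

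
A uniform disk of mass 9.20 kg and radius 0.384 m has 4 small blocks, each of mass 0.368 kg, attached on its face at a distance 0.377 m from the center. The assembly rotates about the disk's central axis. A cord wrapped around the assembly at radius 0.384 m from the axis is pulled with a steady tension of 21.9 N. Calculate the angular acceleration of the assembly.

α ≈ 9.48 rad/s²

I_disk = ½MR² = ½(9.20)(0.384)² = 0.6783 kg·m².
I_blocks = 4·m·r² = 4(0.368)(0.377)² = 0.2092 kg·m².
Total I = 0.8875 kg·m².
τ = F r = (21.9)(0.384) = 8.410 N·m.
α = τ/I = 8.410/0.8875 = 9.475 rad/s².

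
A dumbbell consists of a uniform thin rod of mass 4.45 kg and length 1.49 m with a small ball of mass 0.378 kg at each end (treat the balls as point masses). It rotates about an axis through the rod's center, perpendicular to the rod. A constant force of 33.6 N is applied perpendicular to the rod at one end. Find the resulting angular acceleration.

α ≈ 20.1 rad/s²

I_rod = (1/12)ML² = (1/12)(4.45)(1.49)² = 0.8233 kg·m².
I_balls = 2·m·(L/2)² = 2(0.378)(0.7450)² = 0.4196 kg·m².
Total I = 1.243 kg·m².
τ = F·(L/2) = (33.6)(0.745) = 25.03 N·m.
α = τ/I = 25.03/1.243 = 20.14 rad/s².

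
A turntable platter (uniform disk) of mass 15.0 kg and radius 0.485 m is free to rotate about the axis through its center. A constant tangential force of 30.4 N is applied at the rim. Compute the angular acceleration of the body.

α ≈ 8.36 rad/s²

I = ½MR² = (1/2)(15.0)(0.485)² = 1.764 kg·m².
τ = F R = (30.4)(0.485) = 14.74 N·m.
From τ = Iα: α = 14.74/1.764 = 8.357 rad/s².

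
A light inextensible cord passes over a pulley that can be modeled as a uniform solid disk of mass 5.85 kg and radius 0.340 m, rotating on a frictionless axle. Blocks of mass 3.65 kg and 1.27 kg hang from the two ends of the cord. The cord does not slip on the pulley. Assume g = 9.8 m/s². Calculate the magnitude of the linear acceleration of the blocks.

I = ½MR² = (1/2)(5.85)(0.340)² = 0.3381 kg·m².
Heavier block: m₁g − T₁ = m₁a. Lighter block: T₂ − m₂g = m₂a.
Pulley: (T₁ − T₂)R = Iα = I(a/R), so T₁ − T₂ = (I/R²)a = (1/2)M_p a = 2.925·a.
Adding the three: (m₁ − m₂)g = (m₁ + m₂ + 2.925)a, so a = (3.65 − 1.27)(9.8)/(3.65 + 1.27 + 2.925) = 2.973 m/s².

a ≈ 2.97 m/s²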